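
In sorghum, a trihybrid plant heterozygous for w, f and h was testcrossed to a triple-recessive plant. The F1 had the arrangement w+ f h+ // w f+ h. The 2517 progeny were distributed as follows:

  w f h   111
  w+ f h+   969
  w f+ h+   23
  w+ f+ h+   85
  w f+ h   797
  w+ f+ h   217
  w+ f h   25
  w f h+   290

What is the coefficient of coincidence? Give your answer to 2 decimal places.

0.89

The two rarest classes, w+ f h and w f+ h+, are the double crossovers. Comparing them with the parentals, only the h allele has switched, so h is the middle locus and the order is w – h – f.
w–h: (507 + 48)/2517 = 0.2205; h–f: (196 + 48)/2517 = 0.0969.
Expected DCO frequency = 0.2205 × 0.0969 ≈ 0.02137; observed = 48/2517 ≈ 0.01907.
Coefficient of coincidence = 0.01907/0.02137 ≈ 0.89.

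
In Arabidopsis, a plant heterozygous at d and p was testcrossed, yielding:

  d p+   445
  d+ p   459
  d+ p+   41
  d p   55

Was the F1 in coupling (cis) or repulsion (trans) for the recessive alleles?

The two most frequent classes are d+ p (459) and d p+ (445); these are the parental (non-recombinant) types.
So the F1 carried d+ p on one chromosome and d p+ on the other — the recessive alleles are on opposite chromosomes (trans / repulsion).

trans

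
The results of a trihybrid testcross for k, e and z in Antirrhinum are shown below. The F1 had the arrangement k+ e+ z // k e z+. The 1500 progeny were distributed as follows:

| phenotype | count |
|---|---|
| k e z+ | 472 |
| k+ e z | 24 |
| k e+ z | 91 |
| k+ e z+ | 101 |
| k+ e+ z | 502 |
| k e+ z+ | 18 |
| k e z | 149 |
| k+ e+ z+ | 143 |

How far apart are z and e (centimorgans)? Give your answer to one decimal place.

The two rarest classes, k+ e z and k e+ z+, are the double crossovers. Comparing them with the parentals, only the e allele has switched, so e is the middle locus and the order is z – e – k.
Crossovers in the z–e interval produce the single-crossover classes k+ e+ z+ and k e z (143 + 149 = 292) plus the double crossovers (42).
RF(z–e) = (292 + 42) / 1500 = 334/1500 = 0.2227 → 22.3 centimorgans.

22.3 centimorgans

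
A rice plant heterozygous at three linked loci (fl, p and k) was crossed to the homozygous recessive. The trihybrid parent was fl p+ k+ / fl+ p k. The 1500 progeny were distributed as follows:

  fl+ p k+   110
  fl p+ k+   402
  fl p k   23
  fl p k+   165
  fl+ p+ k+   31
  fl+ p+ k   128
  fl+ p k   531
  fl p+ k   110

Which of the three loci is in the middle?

The two rarest classes, fl+ p+ k+ and fl p k, are the double crossovers. Comparing them with the parentals, only the fl allele has switched, so fl is the middle locus and the order is k – fl – p.

fl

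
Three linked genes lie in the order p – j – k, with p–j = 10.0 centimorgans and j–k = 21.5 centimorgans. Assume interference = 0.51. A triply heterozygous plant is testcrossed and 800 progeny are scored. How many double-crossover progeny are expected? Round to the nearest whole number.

Map distances give recombination frequencies of 0.100 and 0.215 for the two intervals.
With interference 0.51 (so coincidence = 0.49), expected double-crossover frequency = 0.100 × 0.215 × 0.49 = 0.01054.
Expected number = 0.01054 × 800 = 8.43 ≈ 8.

8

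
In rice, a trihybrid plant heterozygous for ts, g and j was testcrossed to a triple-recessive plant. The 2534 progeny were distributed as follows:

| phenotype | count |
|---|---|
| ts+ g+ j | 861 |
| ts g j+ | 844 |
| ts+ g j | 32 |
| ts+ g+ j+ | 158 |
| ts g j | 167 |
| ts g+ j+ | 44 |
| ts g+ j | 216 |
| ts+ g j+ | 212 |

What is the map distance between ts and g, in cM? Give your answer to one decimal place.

19.9 cM

The two most frequent reciprocal classes, ts g j+ and ts+ g+ j, are the parental types, so the F1 was ts g j+ / ts+ g+ j.
The two rarest classes, ts g+ j+ and ts+ g j, are the double crossovers. Comparing them with the parentals, only the g allele has switched, so g is the middle locus and the order is ts – g – j.
Crossovers in the ts–g interval produce the single-crossover classes ts+ g j+ and ts g+ j (212 + 216 = 428) plus the double crossovers (76).
RF(ts–g) = (428 + 76) / 2534 = 504/2534 = 0.1989 → 19.9 cM.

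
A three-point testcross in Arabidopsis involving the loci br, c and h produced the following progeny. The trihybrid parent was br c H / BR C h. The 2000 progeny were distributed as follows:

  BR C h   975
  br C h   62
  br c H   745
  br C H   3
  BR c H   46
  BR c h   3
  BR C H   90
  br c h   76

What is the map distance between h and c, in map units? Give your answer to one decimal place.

The two rarest classes, br C H and BR c h, are the double crossovers. Comparing them with the parentals, only the c allele has switched, so c is the middle locus and the order is br – c – h.
Crossovers in the c–h interval produce the single-crossover classes br c h and BR C H (76 + 90 = 166) plus the double crossovers (6).
RF(c–h) = (166 + 6) / 2000 = 172/2000 = 0.0860 → 8.6 map units.

8.6 map units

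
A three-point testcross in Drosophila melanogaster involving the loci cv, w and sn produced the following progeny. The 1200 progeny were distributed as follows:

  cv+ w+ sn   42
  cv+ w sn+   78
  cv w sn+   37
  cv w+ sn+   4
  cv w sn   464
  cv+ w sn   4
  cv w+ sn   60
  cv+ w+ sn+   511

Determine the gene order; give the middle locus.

cv

The two most frequent reciprocal classes, cv w sn and cv+ w+ sn+, are the parental types, so the F1 was cv w sn / cv+ w+ sn+.
The two rarest classes, cv+ w sn and cv w+ sn+, are the double crossovers. Comparing them with the parentals, only the cv allele has switched, so cv is the middle locus and the order is w – cv – sn.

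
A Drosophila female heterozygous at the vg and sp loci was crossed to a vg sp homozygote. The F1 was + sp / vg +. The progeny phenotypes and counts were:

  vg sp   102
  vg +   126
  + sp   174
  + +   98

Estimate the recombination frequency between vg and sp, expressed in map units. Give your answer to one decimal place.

The recombinant classes are + + and vg sp: 98 + 102 = 200.
Recombination frequency = 200/500 = 0.4000 ≈ 40.0%, i.e. 40.0 map units.

40.0 map units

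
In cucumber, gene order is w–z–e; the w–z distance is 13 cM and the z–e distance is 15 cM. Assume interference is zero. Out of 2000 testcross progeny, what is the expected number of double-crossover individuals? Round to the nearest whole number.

Map distances give recombination frequencies of 0.130 and 0.150 for the two intervals.
With no interference, expected double-crossover frequency = 0.130 × 0.150 = 0.01950.
Expected number = 0.01950 × 2000 = 39.00 ≈ 39.

39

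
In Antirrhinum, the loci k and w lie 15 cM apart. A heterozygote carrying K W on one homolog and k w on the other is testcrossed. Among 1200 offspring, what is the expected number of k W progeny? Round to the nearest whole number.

90

A map distance of 15 cM corresponds to a recombination frequency of 0.150.
The F1 is K W / k w, so k W is a recombinant gamete class with expected frequency r/2 = 0.150/2 = 0.0750.
Expected number = 0.0750 × 1200 = 90.00 ≈ 90.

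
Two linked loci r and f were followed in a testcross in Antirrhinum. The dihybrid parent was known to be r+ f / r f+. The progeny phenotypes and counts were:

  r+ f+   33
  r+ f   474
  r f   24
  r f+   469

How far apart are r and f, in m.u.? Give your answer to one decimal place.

5.7 m.u.

The recombinant classes are r+ f+ and r f: 33 + 24 = 57.
Recombination frequency = 57/1000 = 0.0570 ≈ 5.7%, i.e. 5.7 m.u.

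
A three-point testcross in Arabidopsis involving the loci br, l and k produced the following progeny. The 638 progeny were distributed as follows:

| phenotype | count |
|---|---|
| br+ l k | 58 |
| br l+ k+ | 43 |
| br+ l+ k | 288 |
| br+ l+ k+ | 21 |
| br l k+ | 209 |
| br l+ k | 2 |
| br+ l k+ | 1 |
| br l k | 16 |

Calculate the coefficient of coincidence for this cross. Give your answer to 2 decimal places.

The two most frequent reciprocal classes, br l k+ and br+ l+ k, are the parental types, so the F1 was br l k+ / br+ l+ k.
The two rarest classes, br+ l k+ and br l+ k, are the double crossovers. Comparing them with the parentals, only the br allele has switched, so br is the middle locus and the order is k – br – l.
k–br: (37 + 3)/638 = 0.0627; br–l: (101 + 3)/638 = 0.1630.
Expected DCO frequency = 0.0627 × 0.1630 ≈ 0.01022; observed = 3/638 ≈ 0.00470.
Coefficient of coincidence = 0.00470/0.01022 ≈ 0.46.

0.46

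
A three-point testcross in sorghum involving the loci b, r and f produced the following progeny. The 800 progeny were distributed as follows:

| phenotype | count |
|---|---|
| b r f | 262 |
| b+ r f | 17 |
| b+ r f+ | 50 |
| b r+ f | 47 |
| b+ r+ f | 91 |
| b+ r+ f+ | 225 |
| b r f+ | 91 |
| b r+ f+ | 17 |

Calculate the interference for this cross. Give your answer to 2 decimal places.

0.04

The two most frequent reciprocal classes, b r f and b+ r+ f+, are the parental types, so the F1 was b r f / b+ r+ f+.
The two rarest classes, b+ r f and b r+ f+, are the double crossovers. Comparing them with the parentals, only the b allele has switched, so b is the middle locus and the order is r – b – f.
r–b: (97 + 34)/800 = 0.1638; b–f: (182 + 34)/800 = 0.2700.
Expected DCO frequency = 0.1638 × 0.2700 ≈ 0.04423; observed = 34/800 ≈ 0.04250.
Coefficient of coincidence = 0.04250/0.04423 ≈ 0.96; interference = 1 − 0.96 = 0.04.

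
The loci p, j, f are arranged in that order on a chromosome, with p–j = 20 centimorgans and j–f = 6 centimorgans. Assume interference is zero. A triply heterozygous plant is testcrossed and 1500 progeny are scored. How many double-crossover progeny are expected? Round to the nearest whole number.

18

Map distances give recombination frequencies of 0.200 and 0.060 for the two intervals.
With no interference, expected double-crossover frequency = 0.200 × 0.060 = 0.01200.
Expected number = 0.01200 × 1500 = 18.00 ≈ 18.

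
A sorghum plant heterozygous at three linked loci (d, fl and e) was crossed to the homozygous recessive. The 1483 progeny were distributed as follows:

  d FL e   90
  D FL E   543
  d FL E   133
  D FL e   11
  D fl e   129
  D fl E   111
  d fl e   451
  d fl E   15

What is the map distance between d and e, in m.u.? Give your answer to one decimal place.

19.4 m.u.

The two most frequent reciprocal classes, d fl e and D FL E, are the parental types, so the F1 was d fl e / D FL E.
The two rarest classes, d fl E and D FL e, are the double crossovers. Comparing them with the parentals, only the e allele has switched, so e is the middle locus and the order is fl – e – d.
Crossovers in the e–d interval produce the single-crossover classes D fl e and d FL E (129 + 133 = 262) plus the double crossovers (26).
RF(e–d) = (262 + 26) / 1483 = 288/1483 = 0.1942 → 19.4 m.u.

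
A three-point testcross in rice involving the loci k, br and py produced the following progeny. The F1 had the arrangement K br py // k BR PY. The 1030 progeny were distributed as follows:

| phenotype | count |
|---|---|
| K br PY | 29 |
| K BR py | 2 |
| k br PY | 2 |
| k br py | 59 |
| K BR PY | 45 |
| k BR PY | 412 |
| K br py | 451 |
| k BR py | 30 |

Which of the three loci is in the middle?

br

The two rarest classes, K BR py and k br PY, are the double crossovers. Comparing them with the parentals, only the br allele has switched, so br is the middle locus and the order is k – br – py.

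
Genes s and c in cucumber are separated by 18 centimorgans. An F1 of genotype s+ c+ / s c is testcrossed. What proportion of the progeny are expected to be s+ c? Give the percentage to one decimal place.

9.0%

A map distance of 18 centimorgans corresponds to a recombination frequency of 0.180.
The F1 is s+ c+ / s c, so s+ c is a recombinant gamete class with expected frequency r/2 = 0.180/2 = 0.0900.
That is 0.0900 = 9.0% of the progeny.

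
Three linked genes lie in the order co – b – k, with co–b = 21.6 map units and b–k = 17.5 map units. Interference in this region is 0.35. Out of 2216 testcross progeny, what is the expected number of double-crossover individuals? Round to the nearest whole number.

Map distances give recombination frequencies of 0.216 and 0.175 for the two intervals.
With interference 0.35 (so coincidence = 0.65), expected double-crossover frequency = 0.216 × 0.175 × 0.65 = 0.02457.
Expected number = 0.02457 × 2216 = 54.45 ≈ 54.

54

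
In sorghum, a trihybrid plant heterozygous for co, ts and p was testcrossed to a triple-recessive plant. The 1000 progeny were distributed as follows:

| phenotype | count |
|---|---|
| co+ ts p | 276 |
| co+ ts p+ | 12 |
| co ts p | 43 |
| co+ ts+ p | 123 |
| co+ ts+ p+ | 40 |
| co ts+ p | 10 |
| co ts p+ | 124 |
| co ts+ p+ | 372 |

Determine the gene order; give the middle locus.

p

The two most frequent reciprocal classes, co ts+ p+ and co+ ts p, are the parental types, so the F1 was co ts+ p+ / co+ ts p.
The two rarest classes, co ts+ p and co+ ts p+, are the double crossovers. Comparing them with the parentals, only the p allele has switched, so p is the middle locus and the order is ts – p – co.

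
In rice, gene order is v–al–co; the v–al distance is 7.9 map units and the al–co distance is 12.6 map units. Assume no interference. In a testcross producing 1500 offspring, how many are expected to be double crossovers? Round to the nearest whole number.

Map distances give recombination frequencies of 0.079 and 0.126 for the two intervals.
With no interference, expected double-crossover frequency = 0.079 × 0.126 = 0.00995.
Expected number = 0.00995 × 1500 = 14.93 ≈ 15.

15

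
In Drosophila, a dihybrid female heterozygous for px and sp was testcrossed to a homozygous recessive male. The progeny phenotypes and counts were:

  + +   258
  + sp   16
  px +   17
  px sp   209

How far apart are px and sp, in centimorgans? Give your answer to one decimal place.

6.6 centimorgans

The two most frequent classes, + + (258) and px sp (209), are the parental types, so the F1 was + + / px sp.
The recombinant classes are + sp and px +: 16 + 17 = 33.
Recombination frequency = 33/500 = 0.0660 ≈ 6.6%, i.e. 6.6 centimorgans.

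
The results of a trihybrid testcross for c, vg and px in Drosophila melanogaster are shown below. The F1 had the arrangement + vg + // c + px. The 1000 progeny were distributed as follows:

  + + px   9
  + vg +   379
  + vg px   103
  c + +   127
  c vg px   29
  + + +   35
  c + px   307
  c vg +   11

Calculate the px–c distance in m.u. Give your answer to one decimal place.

The two rarest classes, c vg + and + + px, are the double crossovers. Comparing them with the parentals, only the c allele has switched, so c is the middle locus and the order is vg – c – px.
Crossovers in the c–px interval produce the single-crossover classes + vg px and c + + (103 + 127 = 230) plus the double crossovers (20).
RF(c–px) = (230 + 20) / 1000 = 250/1000 = 0.2500 → 25.0 m.u.

25.0 m.u.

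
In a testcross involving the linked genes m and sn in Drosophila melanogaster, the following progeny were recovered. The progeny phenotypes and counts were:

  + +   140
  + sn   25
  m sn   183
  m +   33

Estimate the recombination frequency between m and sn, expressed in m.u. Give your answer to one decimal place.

15.2 m.u.

The two most frequent classes, + + (140) and m sn (183), are the parental types, so the F1 was + + / m sn.
The recombinant classes are + sn and m +: 25 + 33 = 58.
Recombination frequency = 58/381 = 0.1522 ≈ 15.2%, i.e. 15.2 m.u.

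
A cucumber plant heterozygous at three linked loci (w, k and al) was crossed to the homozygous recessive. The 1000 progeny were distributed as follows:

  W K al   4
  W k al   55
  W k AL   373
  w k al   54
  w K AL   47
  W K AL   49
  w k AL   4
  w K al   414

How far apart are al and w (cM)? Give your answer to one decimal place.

11.0 cM

The two most frequent reciprocal classes, W k AL and w K al, are the parental types, so the F1 was W k AL / w K al.
The two rarest classes, w k AL and W K al, are the double crossovers. Comparing them with the parentals, only the w allele has switched, so w is the middle locus and the order is k – w – al.
Crossovers in the w–al interval produce the single-crossover classes W k al and w K AL (55 + 47 = 102) plus the double crossovers (8).
RF(w–al) = (102 + 8) / 1000 = 110/1000 = 0.1100 → 11.0 cM.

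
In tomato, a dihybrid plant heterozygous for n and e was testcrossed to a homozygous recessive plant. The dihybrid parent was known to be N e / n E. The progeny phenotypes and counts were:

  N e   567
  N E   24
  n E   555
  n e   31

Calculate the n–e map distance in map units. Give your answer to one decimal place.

4.7 map units

The recombinant classes are N E and n e: 24 + 31 = 55.
Recombination frequency = 55/1177 = 0.0467 ≈ 4.7%, i.e. 4.7 map units.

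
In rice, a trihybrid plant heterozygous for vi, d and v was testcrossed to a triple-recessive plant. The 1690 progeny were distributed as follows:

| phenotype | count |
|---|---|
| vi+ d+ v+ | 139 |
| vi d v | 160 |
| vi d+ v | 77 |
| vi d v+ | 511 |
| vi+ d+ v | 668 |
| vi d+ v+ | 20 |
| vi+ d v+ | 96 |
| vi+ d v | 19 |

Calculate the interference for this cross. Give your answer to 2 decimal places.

0.08

The two most frequent reciprocal classes, vi+ d+ v and vi d v+, are the parental types, so the F1 was vi+ d+ v / vi d v+.
The two rarest classes, vi+ d v and vi d+ v+, are the double crossovers. Comparing them with the parentals, only the d allele has switched, so d is the middle locus and the order is v – d – vi.
v–d: (299 + 39)/1690 = 0.2000; d–vi: (173 + 39)/1690 = 0.1254.
Expected DCO frequency = 0.2000 × 0.1254 ≈ 0.02508; observed = 39/1690 ≈ 0.02308.
Coefficient of coincidence = 0.02308/0.02508 ≈ 0.92; interference = 1 − 0.92 = 0.08.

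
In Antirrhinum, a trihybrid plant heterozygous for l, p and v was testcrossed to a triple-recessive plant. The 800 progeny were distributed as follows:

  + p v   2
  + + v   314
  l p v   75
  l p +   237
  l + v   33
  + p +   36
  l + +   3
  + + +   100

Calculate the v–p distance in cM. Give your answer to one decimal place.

22.5 cM

The two most frequent reciprocal classes, l p + and + + v, are the parental types, so the F1 was l p + / + + v.
The two rarest classes, l + + and + p v, are the double crossovers. Comparing them with the parentals, only the p allele has switched, so p is the middle locus and the order is l – p – v.
Crossovers in the p–v interval produce the single-crossover classes l p v and + + + (75 + 100 = 175) plus the double crossovers (5).
RF(p–v) = (175 + 5) / 800 = 180/800 = 0.2250 → 22.5 cM.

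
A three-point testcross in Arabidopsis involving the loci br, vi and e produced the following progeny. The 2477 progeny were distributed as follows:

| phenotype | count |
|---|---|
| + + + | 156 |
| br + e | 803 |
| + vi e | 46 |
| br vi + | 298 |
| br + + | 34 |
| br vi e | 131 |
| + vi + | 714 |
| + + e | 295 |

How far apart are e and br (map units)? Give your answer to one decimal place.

The two most frequent reciprocal classes, br + e and + vi +, are the parental types, so the F1 was br + e / + vi +.
The two rarest classes, br + + and + vi e, are the double crossovers. Comparing them with the parentals, only the e allele has switched, so e is the middle locus and the order is vi – e – br.
Crossovers in the e–br interval produce the single-crossover classes + + e and br vi + (295 + 298 = 593) plus the double crossovers (80).
RF(e–br) = (593 + 80) / 2477 = 673/2477 = 0.2717 → 27.2 map units.

27.2 map units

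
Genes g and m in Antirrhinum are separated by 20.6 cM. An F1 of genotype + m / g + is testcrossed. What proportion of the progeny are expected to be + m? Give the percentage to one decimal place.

39.7%

A map distance of 20.6 cM corresponds to a recombination frequency of 0.206.
The F1 is + m / g +, so + m is a parental gamete class with expected frequency (1 − r)/2 = 0.794/2 = 0.3970.
That is 0.3970 = 39.7% of the progeny.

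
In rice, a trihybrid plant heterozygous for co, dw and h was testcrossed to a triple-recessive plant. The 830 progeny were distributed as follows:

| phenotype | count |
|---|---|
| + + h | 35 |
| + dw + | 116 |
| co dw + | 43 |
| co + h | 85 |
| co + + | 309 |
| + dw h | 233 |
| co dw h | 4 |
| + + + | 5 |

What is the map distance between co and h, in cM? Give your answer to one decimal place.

The two most frequent reciprocal classes, + dw h and co + +, are the parental types, so the F1 was + dw h / co + +.
The two rarest classes, co dw h and + + +, are the double crossovers. Comparing them with the parentals, only the co allele has switched, so co is the middle locus and the order is dw – co – h.
Crossovers in the co–h interval produce the single-crossover classes + dw + and co + h (116 + 85 = 201) plus the double crossovers (9).
RF(co–h) = (201 + 9) / 830 = 210/830 = 0.2530 → 25.3 cM.

25.3 cM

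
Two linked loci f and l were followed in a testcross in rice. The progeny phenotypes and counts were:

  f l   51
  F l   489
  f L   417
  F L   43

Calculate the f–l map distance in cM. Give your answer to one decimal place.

9.4 cM

The two most frequent classes, F l (489) and f L (417), are the parental types, so the F1 was F l / f L.
The recombinant classes are F L and f l: 43 + 51 = 94.
Recombination frequency = 94/1000 = 0.0940 ≈ 9.4%, i.e. 9.4 cM.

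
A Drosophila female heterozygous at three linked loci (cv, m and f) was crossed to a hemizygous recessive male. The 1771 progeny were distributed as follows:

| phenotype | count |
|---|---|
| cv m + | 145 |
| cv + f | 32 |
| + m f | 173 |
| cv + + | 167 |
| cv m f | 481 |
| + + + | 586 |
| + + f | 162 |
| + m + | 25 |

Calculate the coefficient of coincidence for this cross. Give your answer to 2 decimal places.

The two most frequent reciprocal classes, cv m f and + + +, are the parental types, so the F1 was cv m f / + + +.
The two rarest classes, cv + f and + m +, are the double crossovers. Comparing them with the parentals, only the m allele has switched, so m is the middle locus and the order is cv – m – f.
cv–m: (340 + 57)/1771 = 0.2242; m–f: (307 + 57)/1771 = 0.2055.
Expected DCO frequency = 0.2242 × 0.2055 ≈ 0.04607; observed = 57/1771 ≈ 0.03219.
Coefficient of coincidence = 0.03219/0.04607 ≈ 0.70.

0.70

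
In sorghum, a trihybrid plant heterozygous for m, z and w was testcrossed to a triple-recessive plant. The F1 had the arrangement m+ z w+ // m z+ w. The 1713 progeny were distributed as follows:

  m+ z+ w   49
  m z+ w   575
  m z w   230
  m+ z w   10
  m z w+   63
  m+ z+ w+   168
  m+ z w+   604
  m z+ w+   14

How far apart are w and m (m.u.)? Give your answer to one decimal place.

7.9 m.u.

The two rarest classes, m+ z w and m z+ w+, are the double crossovers. Comparing them with the parentals, only the w allele has switched, so w is the middle locus and the order is z – w – m.
Crossovers in the w–m interval produce the single-crossover classes m z w+ and m+ z+ w (63 + 49 = 112) plus the double crossovers (24).
RF(w–m) = (112 + 24) / 1713 = 136/1713 = 0.0794 → 7.9 m.u.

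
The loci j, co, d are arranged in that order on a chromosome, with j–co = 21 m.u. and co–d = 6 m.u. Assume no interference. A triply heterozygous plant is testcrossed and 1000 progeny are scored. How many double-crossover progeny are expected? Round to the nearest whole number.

13

Map distances give recombination frequencies of 0.210 and 0.060 for the two intervals.
With no interference, expected double-crossover frequency = 0.210 × 0.060 = 0.01260.
Expected number = 0.01260 × 1000 = 12.60 ≈ 13.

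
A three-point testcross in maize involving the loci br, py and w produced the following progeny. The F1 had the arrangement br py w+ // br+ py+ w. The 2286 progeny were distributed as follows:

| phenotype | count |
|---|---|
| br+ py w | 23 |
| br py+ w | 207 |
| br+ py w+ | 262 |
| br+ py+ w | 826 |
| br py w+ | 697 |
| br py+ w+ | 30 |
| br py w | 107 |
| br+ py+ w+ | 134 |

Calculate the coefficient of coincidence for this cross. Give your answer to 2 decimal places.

0.79

The two rarest classes, br py+ w+ and br+ py w, are the double crossovers. Comparing them with the parentals, only the py allele has switched, so py is the middle locus and the order is w – py – br.
w–py: (241 + 53)/2286 = 0.1286; py–br: (469 + 53)/2286 = 0.2283.
Expected DCO frequency = 0.1286 × 0.2283 ≈ 0.02936; observed = 53/2286 ≈ 0.02318.
Coefficient of coincidence = 0.02318/0.02936 ≈ 0.79.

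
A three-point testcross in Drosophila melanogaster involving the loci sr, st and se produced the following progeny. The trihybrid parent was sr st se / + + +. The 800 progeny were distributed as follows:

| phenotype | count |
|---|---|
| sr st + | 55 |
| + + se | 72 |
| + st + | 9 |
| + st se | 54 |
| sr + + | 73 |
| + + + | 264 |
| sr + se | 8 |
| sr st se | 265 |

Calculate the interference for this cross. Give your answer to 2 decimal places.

0.34

The two rarest classes, sr + se and + st +, are the double crossovers. Comparing them with the parentals, only the st allele has switched, so st is the middle locus and the order is sr – st – se.
sr–st: (127 + 17)/800 = 0.1800; st–se: (127 + 17)/800 = 0.1800.
Expected DCO frequency = 0.1800 × 0.1800 ≈ 0.03240; observed = 17/800 ≈ 0.02125.
Coefficient of coincidence = 0.02125/0.03240 ≈ 0.66; interference = 1 − 0.66 = 0.34.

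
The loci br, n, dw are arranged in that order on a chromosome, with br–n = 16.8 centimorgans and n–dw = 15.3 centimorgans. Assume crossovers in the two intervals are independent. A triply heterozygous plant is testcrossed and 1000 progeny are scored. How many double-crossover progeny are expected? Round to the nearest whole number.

Map distances give recombination frequencies of 0.168 and 0.153 for the two intervals.
With no interference, expected double-crossover frequency = 0.168 × 0.153 = 0.02570.
Expected number = 0.02570 × 1000 = 25.70 ≈ 26.

26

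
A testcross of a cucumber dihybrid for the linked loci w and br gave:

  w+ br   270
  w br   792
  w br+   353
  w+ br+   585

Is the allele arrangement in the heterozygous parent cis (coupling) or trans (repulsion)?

cis

The two most frequent classes are w+ br+ (585) and w br (792); these are the parental (non-recombinant) types.
So the F1 carried w+ br+ on one chromosome and w br on the other — the recessive alleles are on the same chromosome (cis / coupling).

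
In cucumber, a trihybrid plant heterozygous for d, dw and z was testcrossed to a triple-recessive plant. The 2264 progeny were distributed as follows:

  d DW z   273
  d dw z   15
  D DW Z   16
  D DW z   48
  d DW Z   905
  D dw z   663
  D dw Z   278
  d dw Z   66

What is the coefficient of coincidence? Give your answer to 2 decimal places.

The two most frequent reciprocal classes, D dw z and d DW Z, are the parental types, so the F1 was D dw z / d DW Z.
The two rarest classes, d dw z and D DW Z, are the double crossovers. Comparing them with the parentals, only the d allele has switched, so d is the middle locus and the order is dw – d – z.
dw–d: (114 + 31)/2264 = 0.0640; d–z: (551 + 31)/2264 = 0.2571.
Expected DCO frequency = 0.0640 × 0.2571 ≈ 0.01645; observed = 31/2264 ≈ 0.01369.
Coefficient of coincidence = 0.01369/0.01645 ≈ 0.83.

0.83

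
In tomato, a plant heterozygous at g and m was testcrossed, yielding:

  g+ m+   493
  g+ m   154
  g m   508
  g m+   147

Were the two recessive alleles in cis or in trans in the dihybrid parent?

cis

The two most frequent classes are g+ m+ (493) and g m (508); these are the parental (non-recombinant) types.
So the F1 carried g+ m+ on one chromosome and g m on the other — the recessive alleles are on the same chromosome (cis / coupling).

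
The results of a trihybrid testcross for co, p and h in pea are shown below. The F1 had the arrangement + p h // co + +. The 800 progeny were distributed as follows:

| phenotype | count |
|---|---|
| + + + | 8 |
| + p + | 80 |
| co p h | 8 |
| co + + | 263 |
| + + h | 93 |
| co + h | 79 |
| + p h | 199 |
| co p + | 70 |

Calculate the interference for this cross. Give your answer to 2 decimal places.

The two rarest classes, co p h and + + +, are the double crossovers. Comparing them with the parentals, only the co allele has switched, so co is the middle locus and the order is h – co – p.
h–co: (159 + 16)/800 = 0.2188; co–p: (163 + 16)/800 = 0.2238.
Expected DCO frequency = 0.2188 × 0.2238 ≈ 0.04897; observed = 16/800 ≈ 0.02000.
Coefficient of coincidence = 0.02000/0.04897 ≈ 0.41; interference = 1 − 0.41 = 0.59.

0.59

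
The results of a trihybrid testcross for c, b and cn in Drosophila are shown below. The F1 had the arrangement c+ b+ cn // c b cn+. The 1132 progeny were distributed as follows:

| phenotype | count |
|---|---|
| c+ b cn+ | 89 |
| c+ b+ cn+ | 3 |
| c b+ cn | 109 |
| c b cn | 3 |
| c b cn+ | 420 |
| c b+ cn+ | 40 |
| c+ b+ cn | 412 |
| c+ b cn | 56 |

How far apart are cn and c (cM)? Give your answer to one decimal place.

The two rarest classes, c+ b+ cn+ and c b cn, are the double crossovers. Comparing them with the parentals, only the cn allele has switched, so cn is the middle locus and the order is b – cn – c.
Crossovers in the cn–c interval produce the single-crossover classes c b+ cn and c+ b cn+ (109 + 89 = 198) plus the double crossovers (6).
RF(cn–c) = (198 + 6) / 1132 = 204/1132 = 0.1802 → 18.0 cM.

18.0 cM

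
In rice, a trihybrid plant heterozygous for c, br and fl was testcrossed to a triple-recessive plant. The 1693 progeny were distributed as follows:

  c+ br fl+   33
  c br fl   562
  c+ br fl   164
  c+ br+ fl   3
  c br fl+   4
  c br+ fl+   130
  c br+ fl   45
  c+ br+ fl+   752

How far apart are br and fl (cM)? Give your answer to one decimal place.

The two most frequent reciprocal classes, c br fl and c+ br+ fl+, are the parental types, so the F1 was c br fl / c+ br+ fl+.
The two rarest classes, c br fl+ and c+ br+ fl, are the double crossovers. Comparing them with the parentals, only the fl allele has switched, so fl is the middle locus and the order is br – fl – c.
Crossovers in the br–fl interval produce the single-crossover classes c br+ fl and c+ br fl+ (45 + 33 = 78) plus the double crossovers (7).
RF(br–fl) = (78 + 7) / 1693 = 85/1693 = 0.0502 → 5.0 cM.

5.0 cM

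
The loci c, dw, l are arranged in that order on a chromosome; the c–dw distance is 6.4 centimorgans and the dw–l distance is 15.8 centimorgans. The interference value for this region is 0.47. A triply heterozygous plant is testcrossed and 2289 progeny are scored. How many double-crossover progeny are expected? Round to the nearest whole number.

12

Map distances give recombination frequencies of 0.064 and 0.158 for the two intervals.
With interference 0.47 (so coincidence = 0.53), expected double-crossover frequency = 0.064 × 0.158 × 0.53 = 0.00536.
Expected number = 0.00536 × 2289 = 12.27 ≈ 12.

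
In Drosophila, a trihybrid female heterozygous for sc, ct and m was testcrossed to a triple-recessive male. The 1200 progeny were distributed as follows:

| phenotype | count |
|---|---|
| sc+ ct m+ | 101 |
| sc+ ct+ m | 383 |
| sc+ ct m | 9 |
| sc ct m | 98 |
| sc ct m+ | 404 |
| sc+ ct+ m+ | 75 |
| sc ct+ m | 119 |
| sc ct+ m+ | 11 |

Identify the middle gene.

The two most frequent reciprocal classes, sc ct m+ and sc+ ct+ m, are the parental types, so the F1 was sc ct m+ / sc+ ct+ m.
The two rarest classes, sc ct+ m+ and sc+ ct m, are the double crossovers. Comparing them with the parentals, only the ct allele has switched, so ct is the middle locus and the order is m – ct – sc.

ct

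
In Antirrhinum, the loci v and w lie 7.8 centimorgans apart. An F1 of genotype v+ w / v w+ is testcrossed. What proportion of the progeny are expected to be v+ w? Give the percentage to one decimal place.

A map distance of 7.8 centimorgans corresponds to a recombination frequency of 0.078.
The F1 is v+ w / v w+, so v+ w is a parental gamete class with expected frequency (1 − r)/2 = 0.922/2 = 0.4610.
That is 0.4610 = 46.1% of the progeny.

46.1%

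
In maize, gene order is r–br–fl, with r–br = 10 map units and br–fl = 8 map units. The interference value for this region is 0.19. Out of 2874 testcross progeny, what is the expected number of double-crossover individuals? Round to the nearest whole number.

Map distances give recombination frequencies of 0.100 and 0.080 for the two intervals.
With interference 0.19 (so coincidence = 0.81), expected double-crossover frequency = 0.100 × 0.080 × 0.81 = 0.00648.
Expected number = 0.00648 × 2874 = 18.62 ≈ 19.

19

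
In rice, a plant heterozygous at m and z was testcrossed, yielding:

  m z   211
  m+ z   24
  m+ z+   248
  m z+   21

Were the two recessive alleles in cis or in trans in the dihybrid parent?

cis

The two most frequent classes are m+ z+ (248) and m z (211); these are the parental (non-recombinant) types.
So the F1 carried m+ z+ on one chromosome and m z on the other — the recessive alleles are on the same chromosome (cis / coupling).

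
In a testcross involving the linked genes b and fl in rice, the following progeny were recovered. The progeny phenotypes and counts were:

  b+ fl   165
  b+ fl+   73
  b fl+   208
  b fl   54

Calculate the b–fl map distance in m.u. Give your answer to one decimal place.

25.4 m.u.

The two most frequent classes, b+ fl (165) and b fl+ (208), are the parental types, so the F1 was b+ fl / b fl+.
The recombinant classes are b+ fl+ and b fl: 73 + 54 = 127.
Recombination frequency = 127/500 = 0.2540 ≈ 25.4%, i.e. 25.4 m.u.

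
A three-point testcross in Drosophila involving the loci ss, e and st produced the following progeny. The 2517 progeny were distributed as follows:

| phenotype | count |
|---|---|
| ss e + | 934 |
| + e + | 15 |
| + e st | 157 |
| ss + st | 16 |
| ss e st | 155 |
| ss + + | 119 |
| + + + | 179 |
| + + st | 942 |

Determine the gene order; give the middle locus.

ss

The two most frequent reciprocal classes, ss e + and + + st, are the parental types, so the F1 was ss e + / + + st.
The two rarest classes, + e + and ss + st, are the double crossovers. Comparing them with the parentals, only the ss allele has switched, so ss is the middle locus and the order is e – ss – st.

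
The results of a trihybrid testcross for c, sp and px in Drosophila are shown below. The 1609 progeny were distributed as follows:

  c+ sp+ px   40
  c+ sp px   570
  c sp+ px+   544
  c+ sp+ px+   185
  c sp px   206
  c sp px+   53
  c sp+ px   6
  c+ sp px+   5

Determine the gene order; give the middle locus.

The two most frequent reciprocal classes, c+ sp px and c sp+ px+, are the parental types, so the F1 was c+ sp px / c sp+ px+.
The two rarest classes, c+ sp px+ and c sp+ px, are the double crossovers. Comparing them with the parentals, only the px allele has switched, so px is the middle locus and the order is c – px – sp.

px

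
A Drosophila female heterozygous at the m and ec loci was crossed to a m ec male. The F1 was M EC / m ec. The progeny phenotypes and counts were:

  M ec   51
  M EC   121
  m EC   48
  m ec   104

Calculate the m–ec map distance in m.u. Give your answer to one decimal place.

30.6 m.u.

The recombinant classes are M ec and m EC: 51 + 48 = 99.
Recombination frequency = 99/324 = 0.3056 ≈ 30.6%, i.e. 30.6 m.u.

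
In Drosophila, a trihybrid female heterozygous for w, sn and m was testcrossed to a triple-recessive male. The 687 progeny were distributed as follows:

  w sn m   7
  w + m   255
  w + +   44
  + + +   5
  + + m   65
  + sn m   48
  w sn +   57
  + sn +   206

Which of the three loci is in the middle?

sn

The two most frequent reciprocal classes, w + m and + sn +, are the parental types, so the F1 was w + m / + sn +.
The two rarest classes, w sn m and + + +, are the double crossovers. Comparing them with the parentals, only the sn allele has switched, so sn is the middle locus and the order is w – sn – m.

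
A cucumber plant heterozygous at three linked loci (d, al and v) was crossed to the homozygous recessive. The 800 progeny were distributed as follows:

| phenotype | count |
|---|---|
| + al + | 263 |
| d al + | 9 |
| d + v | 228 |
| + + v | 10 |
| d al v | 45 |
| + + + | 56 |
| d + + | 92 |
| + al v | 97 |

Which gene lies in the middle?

The two most frequent reciprocal classes, + al + and d + v, are the parental types, so the F1 was + al + / d + v.
The two rarest classes, d al + and + + v, are the double crossovers. Comparing them with the parentals, only the d allele has switched, so d is the middle locus and the order is al – d – v.

d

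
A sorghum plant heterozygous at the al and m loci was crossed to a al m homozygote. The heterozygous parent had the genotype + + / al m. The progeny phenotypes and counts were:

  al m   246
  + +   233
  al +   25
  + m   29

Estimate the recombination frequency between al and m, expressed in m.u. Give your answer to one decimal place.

The recombinant classes are + m and al +: 29 + 25 = 54.
Recombination frequency = 54/533 = 0.1013 ≈ 10.1%, i.e. 10.1 m.u.

10.1 m.u.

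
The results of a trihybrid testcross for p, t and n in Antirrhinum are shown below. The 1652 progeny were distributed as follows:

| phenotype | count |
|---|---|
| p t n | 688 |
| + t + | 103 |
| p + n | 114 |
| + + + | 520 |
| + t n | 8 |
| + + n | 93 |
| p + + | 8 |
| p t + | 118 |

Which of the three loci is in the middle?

The two most frequent reciprocal classes, + + + and p t n, are the parental types, so the F1 was + + + / p t n.
The two rarest classes, p + + and + t n, are the double crossovers. Comparing them with the parentals, only the p allele has switched, so p is the middle locus and the order is n – p – t.

p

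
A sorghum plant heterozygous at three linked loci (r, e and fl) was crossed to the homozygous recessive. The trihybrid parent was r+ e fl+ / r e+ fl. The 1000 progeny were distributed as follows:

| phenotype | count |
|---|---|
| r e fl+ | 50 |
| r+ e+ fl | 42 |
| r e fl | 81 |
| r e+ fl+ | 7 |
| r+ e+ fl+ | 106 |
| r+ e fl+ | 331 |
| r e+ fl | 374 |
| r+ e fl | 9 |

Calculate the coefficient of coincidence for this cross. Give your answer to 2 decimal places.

0.73

The two rarest classes, r+ e fl and r e+ fl+, are the double crossovers. Comparing them with the parentals, only the fl allele has switched, so fl is the middle locus and the order is r – fl – e.
r–fl: (92 + 16)/1000 = 0.1080; fl–e: (187 + 16)/1000 = 0.2030.
Expected DCO frequency = 0.1080 × 0.2030 ≈ 0.02192; observed = 16/1000 ≈ 0.01600.
Coefficient of coincidence = 0.01600/0.02192 ≈ 0.73.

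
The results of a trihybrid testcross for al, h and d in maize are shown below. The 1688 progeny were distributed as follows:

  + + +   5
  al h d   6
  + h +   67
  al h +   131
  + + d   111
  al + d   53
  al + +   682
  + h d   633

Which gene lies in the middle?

al

The two most frequent reciprocal classes, + h d and al + +, are the parental types, so the F1 was + h d / al + +.
The two rarest classes, al h d and + + +, are the double crossovers. Comparing them with the parentals, only the al allele has switched, so al is the middle locus and the order is d – al – h.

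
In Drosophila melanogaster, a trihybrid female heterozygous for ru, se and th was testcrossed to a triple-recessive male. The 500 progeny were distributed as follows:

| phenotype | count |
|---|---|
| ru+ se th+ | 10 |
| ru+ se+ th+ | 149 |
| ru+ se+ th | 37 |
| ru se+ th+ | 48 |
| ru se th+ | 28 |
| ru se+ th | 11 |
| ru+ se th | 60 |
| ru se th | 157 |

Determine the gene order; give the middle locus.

The two most frequent reciprocal classes, ru+ se+ th+ and ru se th, are the parental types, so the F1 was ru+ se+ th+ / ru se th.
The two rarest classes, ru+ se th+ and ru se+ th, are the double crossovers. Comparing them with the parentals, only the se allele has switched, so se is the middle locus and the order is ru – se – th.

se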